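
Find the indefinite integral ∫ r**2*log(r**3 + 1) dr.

r**3*log(r**3 + 1)/3 - r**3/3 + log(r**3 + 1)/3 + C

Let u = r**3 + 1, so du = (3*r**2) dr.
The integral becomes (1/3)·∫ log(u) du; integrate by parts with u′=log(u), dv′=du.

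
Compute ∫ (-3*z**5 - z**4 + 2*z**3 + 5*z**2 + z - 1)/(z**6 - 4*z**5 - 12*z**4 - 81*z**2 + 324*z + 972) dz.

Factor the denominator: (z - 6)*(z - 3)*(z + 2)*(z + 3)*(z**2 + 9).
Partial-fraction decomposition: -(4952*z + 12027)/(10530*(z**2 + 9)) - 635/(972*(z + 3)) + 81/(520*(z + 2)) + 709/(1620*(z - 3)) - 24007/(9720*(z - 6)).
Integrate each term; A/(z−a) gives A·log|z−a|; the (Bz+D)/(z²+p²) term gives a log and an atan.

-24007*log(z - 6)/9720 + 709*log(z - 3)/1620 + 81*log(z + 2)/520 - 635*log(z + 3)/972 - 1238*log(z**2 + 9)/5265 - 4009*atan(z/3)/10530 + C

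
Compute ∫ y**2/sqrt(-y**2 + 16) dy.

-y*sqrt(-y**2 + 16)/2 + 8*asin(y/4) + C

Substitute y = 4·sin(θ), so dy = 4·cos(θ) dθ and the radical becomes sqrt(-y**2 + 16) = 4·cos(θ) by the Pythagorean identity.
Integrate the resulting trig expression in θ, then back-substitute θ = asin(y/4), sin(θ) = y/4, cos(θ) = sqrt(-y**2 + 16)/4 (absorbing any constant into C).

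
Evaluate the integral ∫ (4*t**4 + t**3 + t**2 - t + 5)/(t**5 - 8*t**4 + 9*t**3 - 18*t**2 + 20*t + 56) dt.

Factor the denominator: (t - 7)*(t - 2)*(t + 1)*(t**2 + 4).
Partial-fraction decomposition: -(59*t - 594)/(424*(t**2 + 4)) + 1/(12*(t + 1)) - 79/(120*(t - 2)) + 4997/(1060*(t - 7)).
Integrate each term; A/(t−a) gives A·log|t−a|; the (Bt+D)/(t²+p²) term gives a log and an atan.

4997*log(t - 7)/1060 - 79*log(t - 2)/120 + log(t + 1)/12 - 59*log(t**2 + 4)/848 + 297*atan(t/2)/424 + C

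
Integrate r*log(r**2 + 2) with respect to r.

Let u = r**2 + 2, so du = (2*r) dr.
The integral becomes (1/2)·∫ log(u) du; integrate by parts with u′=log(u), dv′=du.

r**2*log(r**2 + 2)/2 - r**2/2 + log(r**2 + 2) + C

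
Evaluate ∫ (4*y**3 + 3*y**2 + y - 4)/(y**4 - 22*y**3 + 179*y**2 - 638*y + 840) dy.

761*log(y - 7)/3 - 487*log(y - 6) + 288*log(y - 5) - 152*log(y - 4)/3 + C

Factor the denominator: (y - 7)*(y - 6)*(y - 5)*(y - 4).
Partial-fraction decomposition: -152/(3*(y - 4)) + 288/(y - 5) - 487/(y - 6) + 761/(3*(y - 7)).
Integrate each term: A/(y−a) contributes A·log|y−a|.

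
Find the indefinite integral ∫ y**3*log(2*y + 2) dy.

y**4*log(2*y + 2)/4 - y**4/16 + y**3/12 - y**2/8 + y/4 - log(y + 1)/4 + C

Use integration by parts with u = log(2*y + 2), dv = y**3 dy.
Then du = 2/(2*y + 2) dy and v = y**4/4.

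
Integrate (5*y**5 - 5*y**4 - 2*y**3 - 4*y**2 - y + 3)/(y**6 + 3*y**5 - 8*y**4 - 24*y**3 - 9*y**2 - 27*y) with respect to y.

Factor the denominator: y*(y - 3)*(y + 3)**2*(y**2 + 1).
Partial-fraction decomposition: (3*y - 4)/(25*(y**2 + 1)) + 973/(225*(y + 3)) - 133/(15*(y + 3)**2) + 2/(3*(y - 3)) - 1/(9*y).
Integrate each term; A/(y−a) gives A·log|y−a|; the (By+D)/(y²+p²) term gives a log and an atan.

-log(y)/9 + 2*log(y - 3)/3 + 973*log(y + 3)/225 + 3*log(y**2 + 1)/50 - 4*atan(y)/25 + 133/(15*y + 45) + C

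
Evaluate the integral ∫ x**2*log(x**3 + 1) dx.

x**3*log(x**3 + 1)/3 - x**3/3 + log(x**3 + 1)/3 + C

Let u = x**3 + 1, so du = (3*x**2) dx.
The integral becomes (1/3)·∫ log(u) du; integrate by parts with u′=log(u), dv′=du.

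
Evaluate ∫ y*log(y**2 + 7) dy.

y**2*log(y**2 + 7)/2 - y**2/2 + 7*log(y**2 + 7)/2 + C

Let u = y**2 + 7, so du = (2*y) dy.
The integral becomes (1/2)·∫ log(u) du; integrate by parts with u′=log(u), dv′=du.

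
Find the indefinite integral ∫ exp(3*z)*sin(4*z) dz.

3*exp(3*z)*sin(4*z)/25 - 4*exp(3*z)*cos(4*z)/25 + C

Let I denote the integral. Integrate by parts with u = sin(4*z), dv = exp(3*z) dz, so v = exp(3*z)/3: I = exp(3*z)*sin(4*z)/3 − (4/3)·∫ exp(3*z)*cos(4*z) dz.
Apply parts again with u = cos(4*z), dv = exp(3*z) dz: ∫ exp(3*z)*cos(4*z) dz = exp(3*z)*cos(4*z)/3 + (4/3)·I. Substituting back brings back I: I = exp(3*z)*sin(4*z)/3 - 4*exp(3*z)*cos(4*z)/9 − (16/9)·I.
Solving for I: (1 + 16/9)·I equals the remaining terms, so I = (9/25)·(exp(3*z)*sin(4*z)/3 - 4*exp(3*z)*cos(4*z)/9).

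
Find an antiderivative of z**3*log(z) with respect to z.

Use integration by parts with u = log(z), dv = z**3 dz.
Then du = 1/z dz and v = z**4/4.

z**4*log(z)/4 - z**4/16 + C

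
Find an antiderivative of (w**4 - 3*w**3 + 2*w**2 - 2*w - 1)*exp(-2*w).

Use integration by parts with u = w**4 - 3*w**3 + 2*w**2 - 2*w - 1, dv = exp(-2*w) dw, so v = -exp(-2*w)/2.
Apply parts 4 times (tabular method): alternate signs, differentiate u down to 0, integrate dv up.

(-4*w**4 + 4*w**3 - 2*w**2 + 6*w + 7)*exp(-2*w)/8 + C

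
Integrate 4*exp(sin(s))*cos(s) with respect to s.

4*exp(sin(s)) + C

Let u = sin(s), so du = (cos(s)) ds.
Rewriting, the integral becomes 4·∫ e^u du = 4·e^u.
Substituting back, u = sin(s).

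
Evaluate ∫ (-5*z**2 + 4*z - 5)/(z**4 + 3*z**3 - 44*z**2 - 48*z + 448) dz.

Factor the denominator: (z - 4)**2*(z + 4)*(z + 7).
Partial-fraction decomposition: 278/(363*(z + 7)) - 101/(192*(z + 4)) - 1857/(7744*(z - 4)) - 69/(88*(z - 4)**2).
Integrate each term; A/(z−a) gives A·log|z−a|; A/(z−a)² gives −A/(z−a).

-1857*log(z - 4)/7744 - 101*log(z + 4)/192 + 278*log(z + 7)/363 + 69/(88*z - 352) + C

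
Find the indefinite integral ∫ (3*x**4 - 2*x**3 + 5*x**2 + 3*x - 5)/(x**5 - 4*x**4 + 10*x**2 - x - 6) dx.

Factor the denominator: (x - 3)*(x - 2)*(x - 1)*(x + 1)**2.
Partial-fraction decomposition: 137/(144*(x + 1)) - 1/(12*(x + 1)**2) + 1/(2*(x - 1)) - 53/(9*(x - 2)) + 119/(16*(x - 3)).
Integrate each term; A/(x−a) gives A·log|x−a|; A/(x−a)² gives −A/(x−a).

119*log(x - 3)/16 - 53*log(x - 2)/9 + log(x - 1)/2 + 137*log(x + 1)/144 + 1/(12*x + 12) + C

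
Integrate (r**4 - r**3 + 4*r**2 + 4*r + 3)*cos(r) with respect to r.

Use integration by parts with u = r**4 - r**3 + 4*r**2 + 4*r + 3, dv = cos(r) dr, so v = sin(r).
Apply parts 4 times (tabular method): alternate signs, differentiate u down to 0, integrate dv up.

r**4*sin(r) - r**3*sin(r) + 4*r**3*cos(r) - 8*r**2*sin(r) - 3*r**2*cos(r) + 10*r*sin(r) - 16*r*cos(r) + 19*sin(r) + 10*cos(r) + C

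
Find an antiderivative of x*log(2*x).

x**2*(log(x) + log(2))/2 - x**2/4 + C

Use integration by parts with u = log(2*x), dv = x dx.
Then du = 1/x dx and v = x**2/2.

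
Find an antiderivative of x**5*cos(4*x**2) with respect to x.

Let u = x², du = 2x dx; rewrite as (1/2)∫ u^2·cos(4u) du.
Now integrate by parts 2 times.

x**4*sin(4*x**2)/8 + x**2*cos(4*x**2)/16 - sin(4*x**2)/64 + C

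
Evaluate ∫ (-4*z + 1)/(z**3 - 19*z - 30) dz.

Factor the denominator: (z - 5)*(z + 2)*(z + 3).
Partial-fraction decomposition: 13/(8*(z + 3)) - 9/(7*(z + 2)) - 19/(56*(z - 5)).
Integrate each term: A/(z−a) contributes A·log|z−a|.

-19*log(z - 5)/56 - 9*log(z + 2)/7 + 13*log(z + 3)/8 + C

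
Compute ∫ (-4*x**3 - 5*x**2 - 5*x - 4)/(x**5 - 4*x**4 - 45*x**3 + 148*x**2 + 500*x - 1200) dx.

-49*log(x - 6)/20 + 109*log(x - 5)/45 - 11*log(x - 2)/84 - 16*log(x + 4)/45 + 18*log(x + 5)/35 + C

Factor the denominator: (x - 6)*(x - 5)*(x - 2)*(x + 4)*(x + 5).
Partial-fraction decomposition: 18/(35*(x + 5)) - 16/(45*(x + 4)) - 11/(84*(x - 2)) + 109/(45*(x - 5)) - 49/(20*(x - 6)).
Integrate each term: A/(x−a) contributes A·log|x−a|.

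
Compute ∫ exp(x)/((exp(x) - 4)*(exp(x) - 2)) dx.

Let u = e^x, du = e^x dx.
The integral becomes ∫ du/((u-4)(u-2)); decompose into partial fractions.

log(exp(x) - 4)/2 - log(exp(x) - 2)/2 + C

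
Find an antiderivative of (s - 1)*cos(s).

s*sin(s) - sin(s) + cos(s) + C

Use integration by parts with u = s - 1, dv = cos(s) ds, so v = sin(s).
Apply parts 1 times (tabular method): alternate signs, differentiate u down to 0, integrate dv up.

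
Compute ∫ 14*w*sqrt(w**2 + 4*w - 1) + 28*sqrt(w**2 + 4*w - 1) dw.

14*(w**2 + 4*w - 1)**(3/2)/3 + C

Let u = w**2 + 4*w - 1, so du = (2*w + 4) dw.
Rewriting, the integral becomes 7·∫ √u du = 7·(2/3)u^(3/2).
Substituting back, u = w**2 + 4*w - 1.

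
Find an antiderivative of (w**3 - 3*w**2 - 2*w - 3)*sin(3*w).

Use integration by parts with u = w**3 - 3*w**2 - 2*w - 3, dv = sin(3*w) dw, so v = -cos(3*w)/3.
Apply parts 3 times (tabular method): alternate signs, differentiate u down to 0, integrate dv up.

-w**3*cos(3*w)/3 + w**2*sin(3*w)/3 + w**2*cos(3*w) - 2*w*sin(3*w)/3 + 8*w*cos(3*w)/9 - 8*sin(3*w)/27 + 7*cos(3*w)/9 + C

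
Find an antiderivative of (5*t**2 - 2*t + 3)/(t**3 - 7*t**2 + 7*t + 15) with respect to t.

Factor the denominator: (t - 5)*(t - 3)*(t + 1).
Partial-fraction decomposition: 5/(12*(t + 1)) - 21/(4*(t - 3)) + 59/(6*(t - 5)).
Integrate each term: A/(t−a) contributes A·log|t−a|.

59*log(t - 5)/6 - 21*log(t - 3)/4 + 5*log(t + 1)/12 + C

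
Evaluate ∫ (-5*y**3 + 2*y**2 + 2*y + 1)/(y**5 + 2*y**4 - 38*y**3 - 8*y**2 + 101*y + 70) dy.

-47*log(y - 5)/108 + log(y - 2)/9 - 5*log(y + 1)/36 + 25*log(y + 7)/54 - 1/(18*y + 18) + C

Factor the denominator: (y - 5)*(y - 2)*(y + 1)**2*(y + 7).
Partial-fraction decomposition: 25/(54*(y + 7)) - 5/(36*(y + 1)) + 1/(18*(y + 1)**2) + 1/(9*(y - 2)) - 47/(108*(y - 5)).
Integrate each term; A/(y−a) gives A·log|y−a|; A/(y−a)² gives −A/(y−a).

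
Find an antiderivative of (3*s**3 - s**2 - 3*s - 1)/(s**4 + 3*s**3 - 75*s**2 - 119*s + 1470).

Factor the denominator: (s - 6)*(s - 5)*(s + 7)**2.
Partial-fraction decomposition: 22031/(12168*(s + 7)) - 529/(78*(s + 7)**2) - 167/(72*(s - 5)) + 593/(169*(s - 6)).
Integrate each term; A/(s−a) gives A·log|s−a|; A/(s−a)² gives −A/(s−a).

593*log(s - 6)/169 - 167*log(s - 5)/72 + 22031*log(s + 7)/12168 + 529/(78*s + 546) + C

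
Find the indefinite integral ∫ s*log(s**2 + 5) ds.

Let u = s**2 + 5, so du = (2*s) ds.
The integral becomes (1/2)·∫ log(u) du; integrate by parts with u′=log(u), dv′=du.

s**2*log(s**2 + 5)/2 - s**2/2 + 5*log(s**2 + 5)/2 + C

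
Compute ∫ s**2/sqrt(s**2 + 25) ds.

Substitute s = 5·tan(θ), so ds = 5·sec(θ)^2 dθ and the radical becomes sqrt(s**2 + 25) = 5·sec(θ) by the Pythagorean identity.
Integrate the resulting trig expression in θ, then back-substitute tan(θ) = s/5, sec(θ) = sqrt(s**2 + 25)/5 (absorbing any constant into C).

s*sqrt(s**2 + 25)/2 - 25*log(s + sqrt(s**2 + 25))/2 + C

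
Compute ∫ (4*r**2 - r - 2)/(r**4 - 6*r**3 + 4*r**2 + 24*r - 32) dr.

Factor the denominator: (r - 4)*(r - 2)**2*(r + 2).
Partial-fraction decomposition: -1/(6*(r + 2)) - 9/(4*(r - 2)) - 3/(2*(r - 2)**2) + 29/(12*(r - 4)).
Integrate each term; A/(r−a) gives A·log|r−a|; A/(r−a)² gives −A/(r−a).

29*log(r - 4)/12 - 9*log(r - 2)/4 - log(r + 2)/6 + 3/(2*r - 4) + C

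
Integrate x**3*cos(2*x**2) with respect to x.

x**2*sin(2*x**2)/4 + cos(2*x**2)/8 + C

Let u = x², du = 2x dx; rewrite as (1/2)∫ u^1·cos(2u) du.
Now integrate by parts 1 time.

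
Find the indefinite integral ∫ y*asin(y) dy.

Use integration by parts with u = arcsin(y), dv = y dy.
Then du = 1/sqrt(-y**2 + 1) dy.

y**2*asin(y)/2 + y*sqrt(-y**2 + 1)/4 - asin(y)/4 + C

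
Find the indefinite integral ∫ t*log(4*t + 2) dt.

t**2*log(4*t + 2)/2 - t**2/4 + t/4 - log(2*t + 1)/8 + C

Use integration by parts with u = log(4*t + 2), dv = t dt.
Then du = 4/(4*t + 2) dt and v = t**2/2.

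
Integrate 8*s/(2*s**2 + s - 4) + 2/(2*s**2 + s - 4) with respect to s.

Let u = 2*s**2 + s - 4, so du = (4*s + 1) ds.
Rewriting, the integral becomes 2·∫ 1/u du = 2·log(u).
Substituting back, u = 2*s**2 + s - 4.

2*log(2*s**2 + s - 4) + C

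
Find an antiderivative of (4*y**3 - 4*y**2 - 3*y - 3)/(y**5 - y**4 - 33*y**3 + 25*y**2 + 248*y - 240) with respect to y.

191*log(y - 5)/324 - 15*log(y - 3)/49 - 3*log(y - 1)/100 - 25142*log(y + 4)/99225 - 311/(315*y + 1260) + C

Factor the denominator: (y - 5)*(y - 3)*(y - 1)*(y + 4)**2.
Partial-fraction decomposition: -25142/(99225*(y + 4)) + 311/(315*(y + 4)**2) - 3/(100*(y - 1)) - 15/(49*(y - 3)) + 191/(324*(y - 5)).
Integrate each term; A/(y−a) gives A·log|y−a|; A/(y−a)² gives −A/(y−a).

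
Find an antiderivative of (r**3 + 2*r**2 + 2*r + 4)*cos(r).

r**3*sin(r) + 2*r**2*sin(r) + 3*r**2*cos(r) - 4*r*sin(r) + 4*r*cos(r) - 4*cos(r) + C

Use integration by parts with u = r**3 + 2*r**2 + 2*r + 4, dv = cos(r) dr, so v = sin(r).
Apply parts 3 times (tabular method): alternate signs, differentiate u down to 0, integrate dv up.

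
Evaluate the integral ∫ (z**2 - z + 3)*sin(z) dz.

Use integration by parts with u = z**2 - z + 3, dv = sin(z) dz, so v = -cos(z).
Apply parts 2 times (tabular method): alternate signs, differentiate u down to 0, integrate dv up.

-z**2*cos(z) + 2*z*sin(z) + z*cos(z) - sin(z) - cos(z) + C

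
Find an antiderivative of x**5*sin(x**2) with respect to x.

-x**4*cos(x**2)/2 + x**2*sin(x**2) + cos(x**2) + C

Let u = x², du = 2x dx; rewrite as (1/2)∫ u^2·sin(1u) du.
Now integrate by parts 2 times.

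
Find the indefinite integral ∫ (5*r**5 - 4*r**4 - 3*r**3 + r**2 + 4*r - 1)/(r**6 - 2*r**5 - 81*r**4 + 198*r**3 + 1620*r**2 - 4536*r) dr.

Factor the denominator: r*(r - 6)**2*(r - 3)*(r + 6)*(r + 7).
Partial-fraction decomposition: 9259/(1183*(r + 7)) - 43405/(7776*(r + 6)) + 83/(243*(r - 3)) + 1057195/(438048*(r - 6)) + 33107/(2808*(r - 6)**2) + 1/(4536*r).
Integrate each term; A/(r−a) gives A·log|r−a|; A/(r−a)² gives −A/(r−a).

log(r)/4536 + 1057195*log(r - 6)/438048 + 83*log(r - 3)/243 - 43405*log(r + 6)/7776 + 9259*log(r + 7)/1183 - 33107/(2808*r - 16848) + C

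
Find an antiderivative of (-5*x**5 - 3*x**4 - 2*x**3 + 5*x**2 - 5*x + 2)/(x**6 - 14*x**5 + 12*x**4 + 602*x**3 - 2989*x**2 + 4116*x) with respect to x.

log(x)/2058 + 92203*log(x - 7)/12348 - 2977*log(x - 4)/198 + 37*log(x - 3)/12 - 1945*log(x + 7)/3773 + 11464/(147*x - 1029) + C

Factor the denominator: x*(x - 7)**2*(x - 4)*(x - 3)*(x + 7).
Partial-fraction decomposition: -1945/(3773*(x + 7)) + 37/(12*(x - 3)) - 2977/(198*(x - 4)) + 92203/(12348*(x - 7)) - 11464/(147*(x - 7)**2) + 1/(2058*x).
Integrate each term; A/(x−a) gives A·log|x−a|; A/(x−a)² gives −A/(x−a).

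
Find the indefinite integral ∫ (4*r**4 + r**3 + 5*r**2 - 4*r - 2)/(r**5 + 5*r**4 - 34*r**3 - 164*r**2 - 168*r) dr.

Factor the denominator: r*(r - 6)*(r + 2)**2*(r + 7).
Partial-fraction decomposition: 9532/(2275*(r + 7)) - 2103/(1600*(r + 2)) + 41/(40*(r + 2)**2) + 2777/(2496*(r - 6)) + 1/(84*r).
Integrate each term; A/(r−a) gives A·log|r−a|; A/(r−a)² gives −A/(r−a).

log(r)/84 + 2777*log(r - 6)/2496 - 2103*log(r + 2)/1600 + 9532*log(r + 7)/2275 - 41/(40*r + 80) + C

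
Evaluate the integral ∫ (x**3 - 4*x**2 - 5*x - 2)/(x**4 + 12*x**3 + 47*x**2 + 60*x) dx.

Factor the denominator: x*(x + 3)*(x + 4)*(x + 5).
Partial-fraction decomposition: 101/(5*(x + 5)) - 55/(2*(x + 4)) + 25/(3*(x + 3)) - 1/(30*x).
Integrate each term: A/(x−a) contributes A·log|x−a|.

-log(x)/30 + 25*log(x + 3)/3 - 55*log(x + 4)/2 + 101*log(x + 5)/5 + C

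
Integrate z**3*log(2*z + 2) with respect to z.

z**4*log(2*z + 2)/4 - z**4/16 + z**3/12 - z**2/8 + z/4 - log(z + 1)/4 + C

Use integration by parts with u = log(2*z + 2), dv = z**3 dz.
Then du = 2/(2*z + 2) dz and v = z**4/4.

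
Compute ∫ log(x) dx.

Use integration by parts with u = log(x), dv = dx.
Then du = 1/x dx and v = x.

x*log(x) - x + C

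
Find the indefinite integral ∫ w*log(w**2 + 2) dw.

w**2*log(w**2 + 2)/2 - w**2/2 + log(w**2 + 2) + C

Let u = w**2 + 2, so du = (2*w) dw.
The integral becomes (1/2)·∫ log(u) du; integrate by parts with u′=log(u), dv′=du.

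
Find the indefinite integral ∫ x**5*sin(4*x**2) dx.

-x**4*cos(4*x**2)/8 + x**2*sin(4*x**2)/16 + cos(4*x**2)/64 + C

Let u = x², du = 2x dx; rewrite as (1/2)∫ u^2·sin(4u) du.
Now integrate by parts 2 times.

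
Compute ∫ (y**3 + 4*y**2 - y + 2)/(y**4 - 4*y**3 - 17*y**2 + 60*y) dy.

Factor the denominator: y*(y - 5)*(y - 3)*(y + 4).
Partial-fraction decomposition: -1/(42*(y + 4)) - 31/(21*(y - 3)) + 37/(15*(y - 5)) + 1/(30*y).
Integrate each term: A/(y−a) contributes A·log|y−a|.

log(y)/30 + 37*log(y - 5)/15 - 31*log(y - 3)/21 - log(y + 4)/42 + C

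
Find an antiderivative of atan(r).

r*atan(r) - log(r**2 + 1)/2 + C

Use integration by parts with u = arctan(r), dv = dr.
Then du = 1/(r**2 + 1) dr.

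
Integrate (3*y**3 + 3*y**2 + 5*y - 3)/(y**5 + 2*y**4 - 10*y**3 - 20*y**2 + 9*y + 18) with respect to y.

Factor the denominator: (y - 3)*(y - 1)*(y + 1)*(y + 2)*(y + 3).
Partial-fraction decomposition: -3/(2*(y + 3)) + 5/(3*(y + 2)) - 1/(2*(y + 1)) - 1/(6*(y - 1)) + 1/(2*(y - 3)).
Integrate each term: A/(y−a) contributes A·log|y−a|.

log(y - 3)/2 - log(y - 1)/6 - log(y + 1)/2 + 5*log(y + 2)/3 - 3*log(y + 3)/2 + C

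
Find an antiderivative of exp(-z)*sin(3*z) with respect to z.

-exp(-z)*sin(3*z)/10 - 3*exp(-z)*cos(3*z)/10 + C

Let I denote the integral. Integrate by parts with u = sin(3*z), dv = exp(-z) dz, so v = -exp(-z): I = -exp(-z)*sin(3*z) + 3·∫ exp(-z)*cos(3*z) dz.
Apply parts again with u = cos(3*z), dv = exp(-z) dz: ∫ exp(-z)*cos(3*z) dz = -exp(-z)*cos(3*z) − 3·I. Substituting back brings back I: I = -exp(-z)*sin(3*z) - 3*exp(-z)*cos(3*z) − 9·I.
Solving for I: (1 + 9)·I equals the remaining terms, so I = (1/10)·(-exp(-z)*sin(3*z) - 3*exp(-z)*cos(3*z)).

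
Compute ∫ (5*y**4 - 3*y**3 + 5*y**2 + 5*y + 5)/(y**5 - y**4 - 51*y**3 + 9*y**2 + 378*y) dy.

5*log(y)/378 + 11261*log(y - 7)/3640 - 389*log(y - 3)/648 - 521*log(y + 3)/540 + 7283*log(y + 6)/2106 + C

Factor the denominator: y*(y - 7)*(y - 3)*(y + 3)*(y + 6).
Partial-fraction decomposition: 7283/(2106*(y + 6)) - 521/(540*(y + 3)) - 389/(648*(y - 3)) + 11261/(3640*(y - 7)) + 5/(378*y).
Integrate each term: A/(y−a) contributes A·log|y−a|.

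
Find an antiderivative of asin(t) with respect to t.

Use integration by parts with u = arcsin(t), dv = dt.
Then du = 1/sqrt(-t**2 + 1) dt.

t*asin(t) + sqrt(-t**2 + 1) + C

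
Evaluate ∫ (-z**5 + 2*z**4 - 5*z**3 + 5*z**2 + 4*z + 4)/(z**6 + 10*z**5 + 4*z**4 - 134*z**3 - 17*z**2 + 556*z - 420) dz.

-12716*log(z - 2)/99225 + 3*log(z - 1)/64 - 577*log(z + 3)/800 + 1703*log(z + 5)/392 - 23545*log(z + 7)/5184 + 8/(315*z - 630) + C

Factor the denominator: (z - 2)**2*(z - 1)*(z + 3)*(z + 5)*(z + 7).
Partial-fraction decomposition: -23545/(5184*(z + 7)) + 1703/(392*(z + 5)) - 577/(800*(z + 3)) + 3/(64*(z - 1)) - 12716/(99225*(z - 2)) - 8/(315*(z - 2)**2).
Integrate each term; A/(z−a) gives A·log|z−a|; A/(z−a)² gives −A/(z−a).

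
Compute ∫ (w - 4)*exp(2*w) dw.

(2*w - 9)*exp(2*w)/4 + C

Use integration by parts with u = w - 4, dv = exp(2*w) dw, so v = exp(2*w)/2.
Apply parts 1 times (tabular method): alternate signs, differentiate u down to 0, integrate dv up.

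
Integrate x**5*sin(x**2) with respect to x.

Let u = x², du = 2x dx; rewrite as (1/2)∫ u^2·sin(1u) du.
Now integrate by parts 2 times.

-x**4*cos(x**2)/2 + x**2*sin(x**2) + cos(x**2) + C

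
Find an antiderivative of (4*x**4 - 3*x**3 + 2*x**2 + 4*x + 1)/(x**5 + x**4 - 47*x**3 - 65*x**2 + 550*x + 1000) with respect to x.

Factor the denominator: (x - 5)**2*(x + 2)*(x + 4)*(x + 5).
Partial-fraction decomposition: 1453/(150*(x + 5)) - 137/(18*(x + 4)) + 89/(294*(x + 2)) + 35759/(22050*(x - 5)) + 122/(35*(x - 5)**2).
Integrate each term; A/(x−a) gives A·log|x−a|; A/(x−a)² gives −A/(x−a).

35759*log(x - 5)/22050 + 89*log(x + 2)/294 - 137*log(x + 4)/18 + 1453*log(x + 5)/150 - 122/(35*x - 175) + C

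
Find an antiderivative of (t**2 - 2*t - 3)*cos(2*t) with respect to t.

t**2*sin(2*t)/2 - t*sin(2*t) + t*cos(2*t)/2 - 7*sin(2*t)/4 - cos(2*t)/2 + C

Use integration by parts with u = t**2 - 2*t - 3, dv = cos(2*t) dt, so v = sin(2*t)/2.
Apply parts 2 times (tabular method): alternate signs, differentiate u down to 0, integrate dv up.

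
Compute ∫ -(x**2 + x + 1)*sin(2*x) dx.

x**2*cos(2*x)/2 - x*sin(2*x)/2 + x*cos(2*x)/2 - sin(2*x)/4 + cos(2*x)/4 + C

Use integration by parts with u = x**2 + x + 1, dv = -sin(2*x) dx, so v = cos(2*x)/2.
Apply parts 2 times (tabular method): alternate signs, differentiate u down to 0, integrate dv up.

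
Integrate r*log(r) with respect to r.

r**2*log(r)/2 - r**2/4 + C

Use integration by parts with u = log(r), dv = r dr.
Then du = 1/r dr and v = r**2/2.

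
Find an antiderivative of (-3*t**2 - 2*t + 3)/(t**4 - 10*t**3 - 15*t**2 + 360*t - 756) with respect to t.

Factor the denominator: (t - 7)*(t - 6)*(t - 3)*(t + 6).
Partial-fraction decomposition: 31/(468*(t + 6)) - 5/(18*(t - 3)) + 13/(4*(t - 6)) - 79/(26*(t - 7)).
Integrate each term: A/(t−a) contributes A·log|t−a|.

-79*log(t - 7)/26 + 13*log(t - 6)/4 - 5*log(t - 3)/18 + 31*log(t + 6)/468 + C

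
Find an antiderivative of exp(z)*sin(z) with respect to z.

exp(z)*sin(z)/2 - exp(z)*cos(z)/2 + C

Let I denote the integral. Integrate by parts with u = sin(z), dv = exp(z) dz, so v = exp(z): I = exp(z)*sin(z) − ∫ exp(z)*cos(z) dz.
Apply parts again with u = cos(z), dv = exp(z) dz: ∫ exp(z)*cos(z) dz = exp(z)*cos(z) + I. Substituting back brings back I: I = exp(z)*sin(z) - exp(z)*cos(z) − I.
Solving for I: (1 + 1)·I equals the remaining terms, so I = (1/2)·(exp(z)*sin(z) - exp(z)*cos(z)).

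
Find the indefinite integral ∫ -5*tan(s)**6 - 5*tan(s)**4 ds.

-tan(s)**5 + C

Let u = tan(s), so du = (tan(s)**2 + 1) ds.
Rewriting, the integral becomes -5·∫ u^4 du = -5·u^5/5.
Substituting back, u = tan(s).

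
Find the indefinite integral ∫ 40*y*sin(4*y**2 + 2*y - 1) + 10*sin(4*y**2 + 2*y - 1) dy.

Let u = 4*y**2 + 2*y - 1, so du = (8*y + 2) dy.
Rewriting, the integral becomes 5·∫ sin(u) du = 5·-cos(u).
Substituting back, u = 4*y**2 + 2*y - 1.

-5*cos(4*y**2 + 2*y - 1) + C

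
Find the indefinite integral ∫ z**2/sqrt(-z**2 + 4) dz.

-z*sqrt(-z**2 + 4)/2 + 2*asin(z/2) + C

Substitute z = 2·sin(θ), so dz = 2·cos(θ) dθ and the radical becomes sqrt(-z**2 + 4) = 2·cos(θ) by the Pythagorean identity.
Integrate the resulting trig expression in θ, then back-substitute θ = asin(z/2), sin(θ) = z/2, cos(θ) = sqrt(-z**2 + 4)/2 (absorbing any constant into C).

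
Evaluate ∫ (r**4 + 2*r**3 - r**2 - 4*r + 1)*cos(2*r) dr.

r**4*sin(2*r)/2 + r**3*sin(2*r) + r**3*cos(2*r) - 2*r**2*sin(2*r) + 3*r**2*cos(2*r)/2 - 7*r*sin(2*r)/2 - 2*r*cos(2*r) + 3*sin(2*r)/2 - 7*cos(2*r)/4 + C

Use integration by parts with u = r**4 + 2*r**3 - r**2 - 4*r + 1, dv = cos(2*r) dr, so v = sin(2*r)/2.
Apply parts 4 times (tabular method): alternate signs, differentiate u down to 0, integrate dv up.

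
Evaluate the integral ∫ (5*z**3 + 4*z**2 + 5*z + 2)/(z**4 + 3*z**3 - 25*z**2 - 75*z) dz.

Factor the denominator: z*(z - 5)*(z + 3)*(z + 5).
Partial-fraction decomposition: 137/(25*(z + 5)) - 7/(3*(z + 3)) + 47/(25*(z - 5)) - 2/(75*z).
Integrate each term: A/(z−a) contributes A·log|z−a|.

-2*log(z)/75 + 47*log(z - 5)/25 - 7*log(z + 3)/3 + 137*log(z + 5)/25 + C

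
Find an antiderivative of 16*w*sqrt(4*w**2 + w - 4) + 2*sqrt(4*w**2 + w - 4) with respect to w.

4*(4*w**2 + w - 4)**(3/2)/3 + C

Let u = 4*w**2 + w - 4, so du = (8*w + 1) dw.
Rewriting, the integral becomes 2·∫ √u du = 2·(2/3)u^(3/2).
Substituting back, u = 4*w**2 + w - 4.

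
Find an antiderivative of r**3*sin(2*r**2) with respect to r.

Let u = r², du = 2r dr; rewrite as (1/2)∫ u^1·sin(2u) du.
Now integrate by parts 1 time.

-r**2*cos(2*r**2)/4 + sin(2*r**2)/8 + C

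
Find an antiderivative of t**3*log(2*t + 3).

Use integration by parts with u = log(2*t + 3), dv = t**3 dt.
Then du = 2/(2*t + 3) dt and v = t**4/4.

t**4*log(2*t + 3)/4 - t**4/16 + t**3/8 - 9*t**2/32 + 27*t/32 - 81*log(2*t + 3)/64 + C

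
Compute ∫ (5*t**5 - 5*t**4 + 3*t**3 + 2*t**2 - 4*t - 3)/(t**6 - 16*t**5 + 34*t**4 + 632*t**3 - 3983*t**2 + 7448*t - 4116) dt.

-1352719*log(t - 7)/11025 + 33093*log(t - 6)/260 - 101*log(t - 2)/900 - log(t - 1)/720 + 48473*log(t + 7)/91728 - 36563/(210*t - 1470) + C

Factor the denominator: (t - 7)**2*(t - 6)*(t - 2)*(t - 1)*(t + 7).
Partial-fraction decomposition: 48473/(91728*(t + 7)) - 1/(720*(t - 1)) - 101/(900*(t - 2)) + 33093/(260*(t - 6)) - 1352719/(11025*(t - 7)) + 36563/(210*(t - 7)**2).
Integrate each term; A/(t−a) gives A·log|t−a|; A/(t−a)² gives −A/(t−a).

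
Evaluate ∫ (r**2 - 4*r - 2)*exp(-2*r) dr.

(-2*r**2 + 6*r + 7)*exp(-2*r)/4 + C

Use integration by parts with u = r**2 - 4*r - 2, dv = exp(-2*r) dr, so v = -exp(-2*r)/2.
Apply parts 2 times (tabular method): alternate signs, differentiate u down to 0, integrate dv up.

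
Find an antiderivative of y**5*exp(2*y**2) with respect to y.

(2*y**4 - 2*y**2 + 1)*exp(2*y**2)/8 + C

Let u = y², du = 2y dy; rewrite as (1/2)∫ u^2·exp(2u) du.
Now integrate by parts 2 times.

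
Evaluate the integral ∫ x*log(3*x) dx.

Use integration by parts with u = log(3*x), dv = x dx.
Then du = 1/x dx and v = x**2/2.

x**2*(log(x) + log(3))/2 - x**2/4 + C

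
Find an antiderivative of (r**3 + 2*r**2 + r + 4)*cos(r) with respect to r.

r**3*sin(r) + 2*r**2*sin(r) + 3*r**2*cos(r) - 5*r*sin(r) + 4*r*cos(r) - 5*cos(r) + C

Use integration by parts with u = r**3 + 2*r**2 + r + 4, dv = cos(r) dr, so v = sin(r).
Apply parts 3 times (tabular method): alternate signs, differentiate u down to 0, integrate dv up.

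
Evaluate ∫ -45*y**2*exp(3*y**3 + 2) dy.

-5*exp(3*y**3 + 2) + C

Let u = 3*y**3 + 2, so du = (9*y**2) dy.
Rewriting, the integral becomes -5·∫ e^u du = -5·e^u.
Substituting back, u = 3*y**3 + 2.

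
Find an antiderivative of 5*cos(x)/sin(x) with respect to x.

5*log(sin(x)) + C

Let u = sin(x), so du = (cos(x)) dx.
Rewriting, the integral becomes 5·∫ 1/u du = 5·log(u).
Substituting back, u = sin(x).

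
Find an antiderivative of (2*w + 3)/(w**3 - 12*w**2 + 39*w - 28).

Factor the denominator: (w - 7)*(w - 4)*(w - 1).
Partial-fraction decomposition: 5/(18*(w - 1)) - 11/(9*(w - 4)) + 17/(18*(w - 7)).
Integrate each term: A/(w−a) contributes A·log|w−a|.

17*log(w - 7)/18 - 11*log(w - 4)/9 + 5*log(w - 1)/18 + C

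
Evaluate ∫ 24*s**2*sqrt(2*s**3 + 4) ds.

8*(2*s**3 + 4)**(3/2)/3 + C

Let u = 2*s**3 + 4, so du = (6*s**2) ds.
Rewriting, the integral becomes 4·∫ √u du = 4·(2/3)u^(3/2).
Substituting back, u = 2*s**3 + 4.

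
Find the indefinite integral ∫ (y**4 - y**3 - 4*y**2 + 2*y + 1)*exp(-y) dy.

Use integration by parts with u = y**4 - y**3 - 4*y**2 + 2*y + 1, dv = exp(-y) dy, so v = -exp(-y).
Apply parts 4 times (tabular method): alternate signs, differentiate u down to 0, integrate dv up.

(-y**4 - 3*y**3 - 5*y**2 - 12*y - 13)*exp(-y) + C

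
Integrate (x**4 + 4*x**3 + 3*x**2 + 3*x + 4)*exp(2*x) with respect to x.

(2*x**4 + 4*x**3 + 6*x + 5)*exp(2*x)/4 + C

Use integration by parts with u = x**4 + 4*x**3 + 3*x**2 + 3*x + 4, dv = exp(2*x) dx, so v = exp(2*x)/2.
Apply parts 4 times (tabular method): alternate signs, differentiate u down to 0, integrate dv up.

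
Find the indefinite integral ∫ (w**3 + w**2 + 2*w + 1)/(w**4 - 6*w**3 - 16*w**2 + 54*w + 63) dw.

407*log(w - 7)/320 - 43*log(w - 3)/96 - log(w + 1)/64 + 23*log(w + 3)/120 + C

Factor the denominator: (w - 7)*(w - 3)*(w + 1)*(w + 3).
Partial-fraction decomposition: 23/(120*(w + 3)) - 1/(64*(w + 1)) - 43/(96*(w - 3)) + 407/(320*(w - 7)).
Integrate each term: A/(w−a) contributes A·log|w−a|.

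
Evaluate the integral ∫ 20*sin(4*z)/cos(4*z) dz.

-5*log(cos(4*z)) + C

Let u = cos(4*z), so du = (-4*sin(4*z)) dz.
Rewriting, the integral becomes -5·∫ 1/u du = -5·log(u).
Substituting back, u = cos(4*z).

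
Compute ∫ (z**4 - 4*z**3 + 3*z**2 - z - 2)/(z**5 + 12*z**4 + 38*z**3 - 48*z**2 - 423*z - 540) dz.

Factor the denominator: (z - 3)*(z + 3)**2*(z + 4)*(z + 5).
Partial-fraction decomposition: 1203/(32*(z + 5)) - 562/(7*(z + 4)) + 1573/(36*(z + 3)) - 217/(12*(z + 3)**2) - 5/(2016*(z - 3)).
Integrate each term; A/(z−a) gives A·log|z−a|; A/(z−a)² gives −A/(z−a).

-5*log(z - 3)/2016 + 1573*log(z + 3)/36 - 562*log(z + 4)/7 + 1203*log(z + 5)/32 + 217/(12*z + 36) + C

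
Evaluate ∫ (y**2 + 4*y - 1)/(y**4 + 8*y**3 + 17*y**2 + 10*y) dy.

Factor the denominator: y*(y + 1)*(y + 2)*(y + 5).
Partial-fraction decomposition: -1/(15*(y + 5)) - 5/(6*(y + 2)) + 1/(y + 1) - 1/(10*y).
Integrate each term: A/(y−a) contributes A·log|y−a|.

-log(y)/10 + log(y + 1) - 5*log(y + 2)/6 - log(y + 5)/15 + C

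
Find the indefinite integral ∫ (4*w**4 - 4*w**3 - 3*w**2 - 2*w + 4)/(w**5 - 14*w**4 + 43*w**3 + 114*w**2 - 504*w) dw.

Factor the denominator: w*(w - 7)*(w - 6)*(w - 4)*(w + 3).
Partial-fraction decomposition: 83/(378*(w + 3)) + 179/(42*(w - 4)) - 1051/(27*(w - 6)) + 1615/(42*(w - 7)) - 1/(126*w).
Integrate each term: A/(w−a) contributes A·log|w−a|.

-log(w)/126 + 1615*log(w - 7)/42 - 1051*log(w - 6)/27 + 179*log(w - 4)/42 + 83*log(w + 3)/378 + C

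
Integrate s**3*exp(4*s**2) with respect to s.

Let u = s², du = 2s ds; rewrite as (1/2)∫ u^1·exp(4u) du.
Now integrate by parts 1 time.

(4*s**2 - 1)*exp(4*s**2)/32 + C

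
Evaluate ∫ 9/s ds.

Let u = s**3, so du = (3*s**2) ds.
Rewriting, the integral becomes 3·∫ 1/u du = 3·log(u).
Substituting back, u = s**3.

9*log(s) + C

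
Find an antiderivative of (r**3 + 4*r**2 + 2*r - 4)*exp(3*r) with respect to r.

Use integration by parts with u = r**3 + 4*r**2 + 2*r - 4, dv = exp(3*r) dr, so v = exp(3*r)/3.
Apply parts 3 times (tabular method): alternate signs, differentiate u down to 0, integrate dv up.

(r**3 + 3*r**2 - 4)*exp(3*r)/3 + C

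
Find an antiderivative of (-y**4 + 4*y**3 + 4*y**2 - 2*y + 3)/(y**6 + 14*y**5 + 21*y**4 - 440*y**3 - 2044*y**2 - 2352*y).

Factor the denominator: y*(y - 6)*(y + 2)*(y + 4)*(y + 7)**2.
Partial-fraction decomposition: -42538/(74529*(y + 7)) - 712/(273*(y + 7)**2) + 437/(720*(y + 4)) - 1/(32*(y + 2)) - 99/(27040*(y - 6)) - 1/(784*y).
Integrate each term; A/(y−a) gives A·log|y−a|; A/(y−a)² gives −A/(y−a).

-log(y)/784 - 99*log(y - 6)/27040 - log(y + 2)/32 + 437*log(y + 4)/720 - 42538*log(y + 7)/74529 + 712/(273*y + 1911) + C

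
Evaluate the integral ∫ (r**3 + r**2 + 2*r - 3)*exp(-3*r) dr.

Use integration by parts with u = r**3 + r**2 + 2*r - 3, dv = exp(-3*r) dr, so v = -exp(-3*r)/3.
Apply parts 3 times (tabular method): alternate signs, differentiate u down to 0, integrate dv up.

(-9*r**3 - 18*r**2 - 30*r + 17)*exp(-3*r)/27 + C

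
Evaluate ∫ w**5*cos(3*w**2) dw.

Let u = w², du = 2w dw; rewrite as (1/2)∫ u^2·cos(3u) du.
Now integrate by parts 2 times.

w**4*sin(3*w**2)/6 + w**2*cos(3*w**2)/9 - sin(3*w**2)/27 + C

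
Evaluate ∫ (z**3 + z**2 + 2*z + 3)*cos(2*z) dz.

z**3*sin(2*z)/2 + z**2*sin(2*z)/2 + 3*z**2*cos(2*z)/4 + z*sin(2*z)/4 + z*cos(2*z)/2 + 5*sin(2*z)/4 + cos(2*z)/8 + C

Use integration by parts with u = z**3 + z**2 + 2*z + 3, dv = cos(2*z) dz, so v = sin(2*z)/2.
Apply parts 3 times (tabular method): alternate signs, differentiate u down to 0, integrate dv up.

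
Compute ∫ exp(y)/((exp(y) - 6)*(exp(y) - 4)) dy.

log(exp(y) - 6)/2 - log(exp(y) - 4)/2 + C

Let u = e^y, du = e^y dy.
The integral becomes ∫ du/((u-4)(u-6)); decompose into partial fractions.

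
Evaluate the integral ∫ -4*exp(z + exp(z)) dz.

Let u = exp(z), so du = (exp(z)) dz.
Rewriting, the integral becomes -4·∫ e^u du = -4·e^u.
Substituting back, u = exp(z).

-4*exp(exp(z)) + C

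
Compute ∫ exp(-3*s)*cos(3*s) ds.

Let I denote the integral. Integrate by parts with u = cos(3*s), dv = exp(-3*s) ds, so v = -exp(-3*s)/3: I = -exp(-3*s)*cos(3*s)/3 − ∫ exp(-3*s)*sin(3*s) ds.
Apply parts again with u = sin(3*s), dv = exp(-3*s) ds: ∫ exp(-3*s)*sin(3*s) ds = -exp(-3*s)*sin(3*s)/3 + I. Substituting back brings back I: I = exp(-3*s)*sin(3*s)/3 - exp(-3*s)*cos(3*s)/3 − I.
Solving for I: (1 + 1)·I equals the remaining terms, so I = (1/2)·(exp(-3*s)*sin(3*s)/3 - exp(-3*s)*cos(3*s)/3).

exp(-3*s)*sin(3*s)/6 - exp(-3*s)*cos(3*s)/6 + C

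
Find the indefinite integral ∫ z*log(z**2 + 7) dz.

Let u = z**2 + 7, so du = (2*z) dz.
The integral becomes (1/2)·∫ log(u) du; integrate by parts with u′=log(u), dv′=du.

z**2*log(z**2 + 7)/2 - z**2/2 + 7*log(z**2 + 7)/2 + C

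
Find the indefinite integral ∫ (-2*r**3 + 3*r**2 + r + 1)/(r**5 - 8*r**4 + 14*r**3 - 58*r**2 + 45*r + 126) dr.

-531*log(r - 7)/2320 + log(r - 2)/195 + log(r + 1)/48 + 153*log(r**2 + 9)/1508 - 146*atan(r/3)/1131 + C

Factor the denominator: (r - 7)*(r - 2)*(r + 1)*(r**2 + 9).
Partial-fraction decomposition: (153*r - 292)/(754*(r**2 + 9)) + 1/(48*(r + 1)) + 1/(195*(r - 2)) - 531/(2320*(r - 7)).
Integrate each term; A/(r−a) gives A·log|r−a|; the (Br+D)/(r²+p²) term gives a log and an atan.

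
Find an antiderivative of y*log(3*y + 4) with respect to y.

Use integration by parts with u = log(3*y + 4), dv = y dy.
Then du = 3/(3*y + 4) dy and v = y**2/2.

y**2*log(3*y + 4)/2 - y**2/4 + 2*y/3 - 8*log(3*y + 4)/9 + C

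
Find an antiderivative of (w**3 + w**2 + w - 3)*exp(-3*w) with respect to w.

Use integration by parts with u = w**3 + w**2 + w - 3, dv = exp(-3*w) dw, so v = -exp(-3*w)/3.
Apply parts 3 times (tabular method): alternate signs, differentiate u down to 0, integrate dv up.

(-9*w**3 - 18*w**2 - 21*w + 20)*exp(-3*w)/27 + C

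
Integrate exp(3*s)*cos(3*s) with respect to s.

Let I denote the integral. Integrate by parts with u = cos(3*s), dv = exp(3*s) ds, so v = exp(3*s)/3: I = exp(3*s)*cos(3*s)/3 + ∫ exp(3*s)*sin(3*s) ds.
Apply parts again with u = sin(3*s), dv = exp(3*s) ds: ∫ exp(3*s)*sin(3*s) ds = exp(3*s)*sin(3*s)/3 − I. Substituting back brings back I: I = exp(3*s)*sin(3*s)/3 + exp(3*s)*cos(3*s)/3 − I.
Solving for I: (1 + 1)·I equals the remaining terms, so I = (1/2)·(exp(3*s)*sin(3*s)/3 + exp(3*s)*cos(3*s)/3).

exp(3*s)*sin(3*s)/6 + exp(3*s)*cos(3*s)/6 + C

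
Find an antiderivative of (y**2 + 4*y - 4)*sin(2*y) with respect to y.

Use integration by parts with u = y**2 + 4*y - 4, dv = sin(2*y) dy, so v = -cos(2*y)/2.
Apply parts 2 times (tabular method): alternate signs, differentiate u down to 0, integrate dv up.

-y**2*cos(2*y)/2 + y*sin(2*y)/2 - 2*y*cos(2*y) + sin(2*y) + 9*cos(2*y)/4 + C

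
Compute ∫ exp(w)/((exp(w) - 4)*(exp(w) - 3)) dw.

Let u = e^w, du = e^w dw.
The integral becomes ∫ du/((u-4)(u-3)); decompose into partial fractions.

log(exp(w) - 4) - log(exp(w) - 3) + C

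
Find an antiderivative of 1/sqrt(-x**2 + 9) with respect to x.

asin(x/3) + C

Substitute x = 3·sin(θ), so dx = 3·cos(θ) dθ and the radical becomes sqrt(-x**2 + 9) = 3·cos(θ) by the Pythagorean identity.
Integrate the resulting trig expression in θ, then back-substitute θ = asin(x/3), sin(θ) = x/3, cos(θ) = sqrt(-x**2 + 9)/3 (absorbing any constant into C).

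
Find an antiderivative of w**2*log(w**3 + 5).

w**3*log(w**3 + 5)/3 - w**3/3 + 5*log(w**3 + 5)/3 + C

Let u = w**3 + 5, so du = (3*w**2) dw.
The integral becomes (1/3)·∫ log(u) du; integrate by parts with u′=log(u), dv′=du.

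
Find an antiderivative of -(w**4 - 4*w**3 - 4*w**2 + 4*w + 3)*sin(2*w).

w**4*cos(2*w)/2 - w**3*sin(2*w) - 2*w**3*cos(2*w) + 3*w**2*sin(2*w) - 7*w**2*cos(2*w)/2 + 7*w*sin(2*w)/2 + 5*w*cos(2*w) - 5*sin(2*w)/2 + 13*cos(2*w)/4 + C

Use integration by parts with u = w**4 - 4*w**3 - 4*w**2 + 4*w + 3, dv = -sin(2*w) dw, so v = cos(2*w)/2.
Apply parts 4 times (tabular method): alternate signs, differentiate u down to 0, integrate dv up.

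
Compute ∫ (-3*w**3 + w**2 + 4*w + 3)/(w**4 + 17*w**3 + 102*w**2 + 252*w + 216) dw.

Factor the denominator: (w + 2)*(w + 3)*(w + 6)**2.
Partial-fraction decomposition: 73/(16*(w + 6)) + 221/(4*(w + 6)**2) - 9/(w + 3) + 23/(16*(w + 2)).
Integrate each term; A/(w−a) gives A·log|w−a|; A/(w−a)² gives −A/(w−a).

23*log(w + 2)/16 - 9*log(w + 3) + 73*log(w + 6)/16 - 221/(4*w + 24) + C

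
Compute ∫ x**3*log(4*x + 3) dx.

x**4*log(4*x + 3)/4 - x**4/16 + x**3/16 - 9*x**2/128 + 27*x/256 - 81*log(4*x + 3)/1024 + C

Use integration by parts with u = log(4*x + 3), dv = x**3 dx.
Then du = 4/(4*x + 3) dx and v = x**4/4.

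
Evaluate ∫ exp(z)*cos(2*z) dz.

2*exp(z)*sin(2*z)/5 + exp(z)*cos(2*z)/5 + C

Let I denote the integral. Integrate by parts with u = cos(2*z), dv = exp(z) dz, so v = exp(z): I = exp(z)*cos(2*z) + 2·∫ exp(z)*sin(2*z) dz.
Apply parts again with u = sin(2*z), dv = exp(z) dz: ∫ exp(z)*sin(2*z) dz = exp(z)*sin(2*z) − 2·I. Substituting back brings back I: I = 2*exp(z)*sin(2*z) + exp(z)*cos(2*z) − 4·I.
Solving for I: (1 + 4)·I equals the remaining terms, so I = (1/5)·(2*exp(z)*sin(2*z) + exp(z)*cos(2*z)).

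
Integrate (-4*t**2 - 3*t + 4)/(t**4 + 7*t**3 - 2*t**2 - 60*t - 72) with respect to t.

-41*log(t - 3)/225 - 133*log(t + 2)/200 + 61*log(t + 6)/72 - 3/(10*t + 20) + C

Factor the denominator: (t - 3)*(t + 2)**2*(t + 6).
Partial-fraction decomposition: 61/(72*(t + 6)) - 133/(200*(t + 2)) + 3/(10*(t + 2)**2) - 41/(225*(t - 3)).
Integrate each term; A/(t−a) gives A·log|t−a|; A/(t−a)² gives −A/(t−a).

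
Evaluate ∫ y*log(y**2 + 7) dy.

y**2*log(y**2 + 7)/2 - y**2/2 + 7*log(y**2 + 7)/2 + C

Let u = y**2 + 7, so du = (2*y) dy.
The integral becomes (1/2)·∫ log(u) du; integrate by parts with u′=log(u), dv′=du.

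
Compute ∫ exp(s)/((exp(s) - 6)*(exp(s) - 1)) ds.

Let u = e^s, du = e^s ds.
The integral becomes ∫ du/((u-6)(u-1)); decompose into partial fractions.

log(exp(s) - 6)/5 - log(exp(s) - 1)/5 + C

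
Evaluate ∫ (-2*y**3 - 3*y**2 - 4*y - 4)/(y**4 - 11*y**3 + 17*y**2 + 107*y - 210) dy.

-173*log(y - 7)/20 + 349*log(y - 5)/48 - 8*log(y - 2)/15 - 7*log(y + 3)/80 + C

Factor the denominator: (y - 7)*(y - 5)*(y - 2)*(y + 3).
Partial-fraction decomposition: -7/(80*(y + 3)) - 8/(15*(y - 2)) + 349/(48*(y - 5)) - 173/(20*(y - 7)).
Integrate each term: A/(y−a) contributes A·log|y−a|.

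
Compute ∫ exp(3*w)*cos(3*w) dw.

Let I denote the integral. Integrate by parts with u = cos(3*w), dv = exp(3*w) dw, so v = exp(3*w)/3: I = exp(3*w)*cos(3*w)/3 + ∫ exp(3*w)*sin(3*w) dw.
Apply parts again with u = sin(3*w), dv = exp(3*w) dw: ∫ exp(3*w)*sin(3*w) dw = exp(3*w)*sin(3*w)/3 − I. Substituting back brings back I: I = exp(3*w)*sin(3*w)/3 + exp(3*w)*cos(3*w)/3 − I.
Solving for I: (1 + 1)·I equals the remaining terms, so I = (1/2)·(exp(3*w)*sin(3*w)/3 + exp(3*w)*cos(3*w)/3).

exp(3*w)*sin(3*w)/6 + exp(3*w)*cos(3*w)/6 + C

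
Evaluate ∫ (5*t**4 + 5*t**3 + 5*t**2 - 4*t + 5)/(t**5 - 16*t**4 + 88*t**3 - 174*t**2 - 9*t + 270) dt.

1103*log(t - 6)/9 - 965*log(t - 5)/6 + 6229*log(t - 3)/144 + log(t + 1)/48 - 289/(12*t - 36) + C

Factor the denominator: (t - 6)*(t - 5)*(t - 3)**2*(t + 1).
Partial-fraction decomposition: 1/(48*(t + 1)) + 6229/(144*(t - 3)) + 289/(12*(t - 3)**2) - 965/(6*(t - 5)) + 1103/(9*(t - 6)).
Integrate each term; A/(t−a) gives A·log|t−a|; A/(t−a)² gives −A/(t−a).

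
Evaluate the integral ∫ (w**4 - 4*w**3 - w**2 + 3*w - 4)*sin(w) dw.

Use integration by parts with u = w**4 - 4*w**3 - w**2 + 3*w - 4, dv = sin(w) dw, so v = -cos(w).
Apply parts 4 times (tabular method): alternate signs, differentiate u down to 0, integrate dv up.

-w**4*cos(w) + 4*w**3*sin(w) + 4*w**3*cos(w) - 12*w**2*sin(w) + 13*w**2*cos(w) - 26*w*sin(w) - 27*w*cos(w) + 27*sin(w) - 22*cos(w) + C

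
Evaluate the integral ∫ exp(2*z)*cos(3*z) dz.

3*exp(2*z)*sin(3*z)/13 + 2*exp(2*z)*cos(3*z)/13 + C

Let I denote the integral. Integrate by parts with u = cos(3*z), dv = exp(2*z) dz, so v = exp(2*z)/2: I = exp(2*z)*cos(3*z)/2 + (3/2)·∫ exp(2*z)*sin(3*z) dz.
Apply parts again with u = sin(3*z), dv = exp(2*z) dz: ∫ exp(2*z)*sin(3*z) dz = exp(2*z)*sin(3*z)/2 − (3/2)·I. Substituting back brings back I: I = 3*exp(2*z)*sin(3*z)/4 + exp(2*z)*cos(3*z)/2 − (9/4)·I.
Solving for I: (1 + 9/4)·I equals the remaining terms, so I = (4/13)·(3*exp(2*z)*sin(3*z)/4 + exp(2*z)*cos(3*z)/2).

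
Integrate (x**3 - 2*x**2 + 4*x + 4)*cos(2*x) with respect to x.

Use integration by parts with u = x**3 - 2*x**2 + 4*x + 4, dv = cos(2*x) dx, so v = sin(2*x)/2.
Apply parts 3 times (tabular method): alternate signs, differentiate u down to 0, integrate dv up.

x**3*sin(2*x)/2 - x**2*sin(2*x) + 3*x**2*cos(2*x)/4 + 5*x*sin(2*x)/4 - x*cos(2*x) + 5*sin(2*x)/2 + 5*cos(2*x)/8 + C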